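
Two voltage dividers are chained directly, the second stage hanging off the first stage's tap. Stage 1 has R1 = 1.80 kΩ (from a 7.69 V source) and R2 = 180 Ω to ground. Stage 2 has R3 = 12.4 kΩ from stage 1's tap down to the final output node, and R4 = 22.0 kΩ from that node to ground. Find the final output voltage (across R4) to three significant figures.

V_out ≈ 0.445 V

Stage 2 presents R3+R4 = 34400 Ω as a load on stage 1's tap.
Stage 1's lower leg becomes R2‖(R3+R4) = 179.1 Ω, so V_mid = 7.69 × 179.1/1979 = 0.6958 V.
Stage 2 is itself unloaded: V_out = V_mid × R4/(R3+R4) = 0.6958 × 22000/34400 = 0.445 V.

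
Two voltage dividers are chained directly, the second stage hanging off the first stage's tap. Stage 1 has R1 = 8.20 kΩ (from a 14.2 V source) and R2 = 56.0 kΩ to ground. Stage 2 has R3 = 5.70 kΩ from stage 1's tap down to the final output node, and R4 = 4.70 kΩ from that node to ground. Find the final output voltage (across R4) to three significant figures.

Stage 2 presents R3+R4 = 10.40 kΩ as a load on stage 1's tap.
Stage 1's lower leg becomes R2‖(R3+R4) = 8.771 kΩ, so V_mid = 14.2 × 8.771/16.97 = 7.339 V.
Stage 2 is itself unloaded: V_out = V_mid × R4/(R3+R4) = 7.339 × 4.70/10.40 = 3.32 V.

V_out ≈ 3.32 V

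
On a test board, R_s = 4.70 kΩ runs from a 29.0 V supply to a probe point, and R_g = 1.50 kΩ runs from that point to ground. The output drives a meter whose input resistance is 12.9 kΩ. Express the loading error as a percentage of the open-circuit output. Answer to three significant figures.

8.10 %

Unloaded V = 29.0 × 1.50/6.200 = 7.0161 V.
Loaded: R_g‖R_L = 1.344 kΩ, giving V = 29.0 × 1.344/6.044 = 6.4478 V.
Drop = (7.0161 − 6.4478) / 7.0161 = 8.10 %.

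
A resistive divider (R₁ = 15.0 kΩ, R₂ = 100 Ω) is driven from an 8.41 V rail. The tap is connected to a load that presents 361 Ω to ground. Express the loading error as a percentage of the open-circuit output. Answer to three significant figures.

21.6 %

Unloaded V = 8.41 × 100/15100 = 0.05570 V.
Loaded: R₂‖R_L = 78.31 Ω, giving V = 8.41 × 78.31/15080 = 0.04368 V.
Drop = (0.05570 − 0.04368) / 0.05570 = 21.6 %.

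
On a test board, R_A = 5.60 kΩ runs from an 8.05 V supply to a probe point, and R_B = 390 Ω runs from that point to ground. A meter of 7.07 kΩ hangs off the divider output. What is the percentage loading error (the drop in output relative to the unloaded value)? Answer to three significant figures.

The divider's output (Thévenin) resistance is R_A‖R_B = 364.6 Ω.
Fractional drop under load = R_th/(R_th + R_L) = 364.6 / (364.6 + 7070) = 0.04904.
So the output falls by 4.90 %.

4.90 %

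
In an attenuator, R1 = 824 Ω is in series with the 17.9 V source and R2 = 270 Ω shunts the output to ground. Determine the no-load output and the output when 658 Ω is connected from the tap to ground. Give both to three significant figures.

Unloaded: 4.42 V; loaded: 3.37 V

Open-circuit: V = 17.9 × 270/(824 + 270) = 4.42 V.
With the load, R2 becomes R2‖R_L = 191.4 Ω, so V = 17.9 × 191.4/1015 = 3.37 V.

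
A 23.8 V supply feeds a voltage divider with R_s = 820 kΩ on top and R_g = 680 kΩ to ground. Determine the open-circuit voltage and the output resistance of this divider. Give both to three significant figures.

V_th = 10.8 V, R_th = 372 kΩ

V_th is the open-circuit tap voltage: 23.8 × 680/(820 + 680) = 10.8 V.
With the supply zeroed, R_s and R_g appear in parallel from the tap: R_th = R_s‖R_g = (820 × 680)/1500 = 372 kΩ.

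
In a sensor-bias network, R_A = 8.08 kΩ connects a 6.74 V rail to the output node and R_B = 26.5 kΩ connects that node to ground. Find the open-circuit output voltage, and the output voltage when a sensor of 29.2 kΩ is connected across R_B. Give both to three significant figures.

Open-circuit: V = 6.74 × 26.5/(8.08 + 26.5) = 5.17 V.
With the load, R_B becomes R_B‖R_L = 13.89 kΩ, so V = 6.74 × 13.89/21.97 = 4.26 V.

Unloaded: 5.17 V; loaded: 4.26 V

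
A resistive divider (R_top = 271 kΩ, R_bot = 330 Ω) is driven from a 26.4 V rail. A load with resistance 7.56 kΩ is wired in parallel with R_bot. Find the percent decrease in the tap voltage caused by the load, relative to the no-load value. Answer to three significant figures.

4.18 %

The divider's output (Thévenin) resistance is R_top‖R_bot = 329.6 Ω.
Fractional drop under load = R_th/(R_th + R_L) = 329.6 / (329.6 + 7560) = 0.04178.
So the output falls by 4.18 %.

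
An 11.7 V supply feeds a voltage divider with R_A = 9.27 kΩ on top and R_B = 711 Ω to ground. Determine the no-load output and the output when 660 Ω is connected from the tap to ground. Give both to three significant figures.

Open-circuit: V = 11.7 × 711/(9270 + 711) = 0.833 V.
With the load, R_B becomes R_B‖R_L = 342.3 Ω, so V = 11.7 × 342.3/9612 = 0.417 V.

Unloaded: 0.833 V; loaded: 0.417 V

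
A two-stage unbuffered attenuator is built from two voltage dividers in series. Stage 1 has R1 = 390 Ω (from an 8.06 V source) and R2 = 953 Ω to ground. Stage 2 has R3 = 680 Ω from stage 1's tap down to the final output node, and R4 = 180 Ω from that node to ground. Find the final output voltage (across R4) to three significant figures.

V_out ≈ 0.906 V

Stage 2 presents R3+R4 = 860.0 Ω as a load on stage 1's tap.
Stage 1's lower leg becomes R2‖(R3+R4) = 452.1 Ω, so V_mid = 8.06 × 452.1/842.1 = 4.327 V.
Stage 2 is itself unloaded: V_out = V_mid × R4/(R3+R4) = 4.327 × 180/860.0 = 0.906 V.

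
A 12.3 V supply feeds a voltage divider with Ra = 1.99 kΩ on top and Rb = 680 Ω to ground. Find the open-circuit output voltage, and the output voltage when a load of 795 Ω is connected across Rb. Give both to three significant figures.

Open-circuit: V = 12.3 × 680/(1990 + 680) = 3.13 V.
With the load, Rb becomes Rb‖R_L = 366.5 Ω, so V = 12.3 × 366.5/2357 = 1.91 V.

Unloaded: 3.13 V; loaded: 1.91 V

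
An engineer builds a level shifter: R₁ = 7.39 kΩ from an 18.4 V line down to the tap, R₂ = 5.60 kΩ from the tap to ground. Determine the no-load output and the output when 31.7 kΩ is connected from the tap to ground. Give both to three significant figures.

Unloaded: 7.93 V; loaded: 7.21 V

Open-circuit: V = 18.4 × 5.60/(7.39 + 5.60) = 7.93 V.
With the load, R₂ becomes R₂‖R_L = 4.759 kΩ, so V = 18.4 × 4.759/12.15 = 7.21 V.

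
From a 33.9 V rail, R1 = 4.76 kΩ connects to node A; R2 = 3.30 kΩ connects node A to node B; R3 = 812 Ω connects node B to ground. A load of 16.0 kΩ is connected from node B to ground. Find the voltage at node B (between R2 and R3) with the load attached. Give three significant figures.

V ≈ 2.97 V

At node B, R3 is in parallel with the load: R3‖R_L = 772.8 Ω.
Below node A the resistance is R2 + (R3‖R_L) = 4073 Ω, so V_A = 33.9 × 4073/8833 = 15.63 V.
Then V_B = V_A × (R3‖R_L)/(R2 + R3‖R_L) = 15.63 × 772.8/4073 = 2.97 V.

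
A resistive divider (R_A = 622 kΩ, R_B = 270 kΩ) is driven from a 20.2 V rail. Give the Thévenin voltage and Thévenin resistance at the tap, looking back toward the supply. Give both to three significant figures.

V_th = 6.11 V, R_th = 188 kΩ

V_th is the open-circuit tap voltage: 20.2 × 270/(622 + 270) = 6.11 V.
With the supply zeroed, R_A and R_B appear in parallel from the tap: R_th = R_A‖R_B = (622 × 270)/892.0 = 188 kΩ.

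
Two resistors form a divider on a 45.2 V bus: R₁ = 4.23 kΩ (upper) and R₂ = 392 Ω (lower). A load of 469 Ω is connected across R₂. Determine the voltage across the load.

V_out ≈ 2.17 V

The load sits in parallel with R₂: R₂‖R_L = (392 × 469) / (392 + 469) = 213.5 Ω.
V_out = 45.2 × 213.5 / (4230 + 213.5) = 45.2 × 213.5/4444 = 2.17 V.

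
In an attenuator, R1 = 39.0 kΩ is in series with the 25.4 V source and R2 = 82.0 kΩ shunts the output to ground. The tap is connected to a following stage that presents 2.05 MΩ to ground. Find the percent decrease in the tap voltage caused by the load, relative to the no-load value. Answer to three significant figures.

1.27 %

The divider's output (Thévenin) resistance is R1‖R2 = 26.43 kΩ.
Fractional drop under load = R_th/(R_th + R_L) = 26.43 / (26.43 + 2050) = 0.01273.
So the output falls by 1.27 %.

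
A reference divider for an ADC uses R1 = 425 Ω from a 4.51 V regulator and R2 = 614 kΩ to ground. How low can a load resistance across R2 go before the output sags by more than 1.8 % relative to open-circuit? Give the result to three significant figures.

R_L(min) ≈ 23.2 kΩ

Output resistance R_th = R1‖R2 = (425 × 614000)/614400 = 424.7 Ω.
The fractional drop is R_th/(R_th + R_L); requiring this ≤ 0.0180 gives R_L ≥ R_th(1/0.0180 − 1) = 424.7 × 54.56 = 23.2 kΩ.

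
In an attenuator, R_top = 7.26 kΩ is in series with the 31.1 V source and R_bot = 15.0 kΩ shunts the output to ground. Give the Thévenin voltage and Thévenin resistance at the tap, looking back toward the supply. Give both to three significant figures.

V_th is the open-circuit tap voltage: 31.1 × 15.0/(7.26 + 15.0) = 21.0 V.
With the supply zeroed, R_top and R_bot appear in parallel from the tap: R_th = R_top‖R_bot = (7.26 × 15.0)/22.26 = 4.89 kΩ.

V_th = 21.0 V, R_th = 4.89 kΩ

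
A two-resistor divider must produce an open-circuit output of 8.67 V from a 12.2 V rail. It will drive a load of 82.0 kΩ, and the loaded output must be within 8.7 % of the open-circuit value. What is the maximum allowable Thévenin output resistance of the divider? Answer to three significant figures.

Loading drop = R_th/(R_th + R_L) ≤ 0.0870, so R_th ≤ R_L · ε/(1−ε) = 82.0 kΩ × 0.0870/0.9130 = 7.81 kΩ.
(Any R1, R2 with R2/(R1+R2) = 0.711 and R1‖R2 ≤ 7.81 kΩ will meet the spec.)

R_th ≤ 7.81 kΩ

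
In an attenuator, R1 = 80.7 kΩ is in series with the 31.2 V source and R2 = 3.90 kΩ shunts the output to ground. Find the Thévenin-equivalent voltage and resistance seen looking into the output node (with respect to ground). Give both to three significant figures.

V_th = 1.44 V, R_th = 3.72 kΩ

V_th is the open-circuit tap voltage: 31.2 × 3.90/(80.7 + 3.90) = 1.44 V.
With the supply zeroed, R1 and R2 appear in parallel from the tap: R_th = R1‖R2 = (80.7 × 3.90)/84.60 = 3.72 kΩ.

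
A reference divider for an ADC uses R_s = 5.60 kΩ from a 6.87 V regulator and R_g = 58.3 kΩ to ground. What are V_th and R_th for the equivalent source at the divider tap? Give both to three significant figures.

V_th = 6.27 V, R_th = 5.11 kΩ

V_th is the open-circuit tap voltage: 6.87 × 58.3/(5.60 + 58.3) = 6.27 V.
With the supply zeroed, R_s and R_g appear in parallel from the tap: R_th = R_s‖R_g = (5.60 × 58.3)/63.90 = 5.11 kΩ.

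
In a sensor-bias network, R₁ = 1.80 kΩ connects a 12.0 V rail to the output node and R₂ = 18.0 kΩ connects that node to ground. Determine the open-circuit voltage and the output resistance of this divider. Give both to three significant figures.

V_th is the open-circuit tap voltage: 12.0 × 18.0/(1.80 + 18.0) = 10.9 V.
With the supply zeroed, R₁ and R₂ appear in parallel from the tap: R_th = R₁‖R₂ = (1.80 × 18.0)/19.80 = 1.64 kΩ.

V_th = 10.9 V, R_th = 1.64 kΩ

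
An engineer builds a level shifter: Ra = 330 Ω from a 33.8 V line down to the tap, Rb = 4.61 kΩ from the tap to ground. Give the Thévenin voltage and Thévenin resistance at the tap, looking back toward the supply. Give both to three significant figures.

V_th = 31.5 V, R_th = 308 Ω

V_th is the open-circuit tap voltage: 33.8 × 4610/(330 + 4610) = 31.5 V.
With the supply zeroed, Ra and Rb appear in parallel from the tap: R_th = Ra‖Rb = (330 × 4610)/4940 = 308 Ω.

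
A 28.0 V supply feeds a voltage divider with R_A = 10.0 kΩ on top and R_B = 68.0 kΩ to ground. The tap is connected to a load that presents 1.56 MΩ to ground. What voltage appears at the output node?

V_out ≈ 24.3 V

The load sits in parallel with R_B: R_B‖R_L = (68.0 × 1560) / (68.0 + 1560) = 65.16 kΩ.
V_out = 28.0 × 65.16 / (10.0 + 65.16) = 28.0 × 65.16/75.16 = 24.3 V.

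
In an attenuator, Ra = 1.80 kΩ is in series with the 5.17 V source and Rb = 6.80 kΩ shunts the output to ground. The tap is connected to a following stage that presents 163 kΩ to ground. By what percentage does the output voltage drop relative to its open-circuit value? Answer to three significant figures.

The divider's output (Thévenin) resistance is Ra‖Rb = 1.423 kΩ.
Fractional drop under load = R_th/(R_th + R_L) = 1.423 / (1.423 + 163) = 0.008656.
So the output falls by 0.866 %.

0.866 %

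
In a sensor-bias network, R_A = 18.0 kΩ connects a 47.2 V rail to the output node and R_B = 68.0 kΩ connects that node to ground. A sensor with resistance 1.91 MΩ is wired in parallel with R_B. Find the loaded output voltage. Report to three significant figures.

V_out ≈ 37.0 V

The load sits in parallel with R_B: R_B‖R_L = (68.0 × 1910) / (68.0 + 1910) = 65.66 kΩ.
V_out = 47.2 × 65.66 / (18.0 + 65.66) = 47.2 × 65.66/83.66 = 37.0 V.
(Unloaded it would have been 37.3 V.)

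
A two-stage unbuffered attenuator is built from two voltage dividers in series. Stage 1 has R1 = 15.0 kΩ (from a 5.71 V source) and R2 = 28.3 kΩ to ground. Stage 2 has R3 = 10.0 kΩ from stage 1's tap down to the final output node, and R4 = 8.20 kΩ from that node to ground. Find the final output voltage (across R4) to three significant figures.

V_out ≈ 1.09 V

Stage 2 presents R3+R4 = 18.20 kΩ as a load on stage 1's tap.
Stage 1's lower leg becomes R2‖(R3+R4) = 11.08 kΩ, so V_mid = 5.71 × 11.08/26.08 = 2.425 V.
Stage 2 is itself unloaded: V_out = V_mid × R4/(R3+R4) = 2.425 × 8.20/18.20 = 1.09 V.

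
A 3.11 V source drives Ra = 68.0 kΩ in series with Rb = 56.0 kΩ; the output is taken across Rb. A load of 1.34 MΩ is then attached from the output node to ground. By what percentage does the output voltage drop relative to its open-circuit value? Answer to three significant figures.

2.24 %

The divider's output (Thévenin) resistance is Ra‖Rb = 30.71 kΩ.
Fractional drop under load = R_th/(R_th + R_L) = 30.71 / (30.71 + 1340) = 0.02240.
So the output falls by 2.24 %.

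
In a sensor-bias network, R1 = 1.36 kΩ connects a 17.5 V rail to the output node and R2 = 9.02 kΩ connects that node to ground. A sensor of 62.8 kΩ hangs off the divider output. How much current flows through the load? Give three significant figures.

I_L ≈ 0.238 mA

R2‖R_L = 7.887 kΩ; V_out = 17.5 × 7.887/9.247 = 14.93 V.
I_L = V_out / R_L = 14.93 / 62.8 kΩ = 0.238 mA.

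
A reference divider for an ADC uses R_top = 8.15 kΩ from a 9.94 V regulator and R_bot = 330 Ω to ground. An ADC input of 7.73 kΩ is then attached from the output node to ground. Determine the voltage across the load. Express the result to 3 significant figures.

V_out ≈ 0.372 V

The load sits in parallel with R_bot: R_bot‖R_L = (330 × 7730) / (330 + 7730) = 316.5 Ω.
V_out = 9.94 × 316.5 / (8150 + 316.5) = 9.94 × 316.5/8466 = 0.372 V.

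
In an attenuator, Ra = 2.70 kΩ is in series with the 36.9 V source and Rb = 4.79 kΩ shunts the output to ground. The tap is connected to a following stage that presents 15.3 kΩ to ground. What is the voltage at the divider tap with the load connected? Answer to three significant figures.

The load sits in parallel with Rb: Rb‖R_L = (4.79 × 15.3) / (4.79 + 15.3) = 3.648 kΩ.
V_out = 36.9 × 3.648 / (2.70 + 3.648) = 36.9 × 3.648/6.348 = 21.2 V.

V_out ≈ 21.2 V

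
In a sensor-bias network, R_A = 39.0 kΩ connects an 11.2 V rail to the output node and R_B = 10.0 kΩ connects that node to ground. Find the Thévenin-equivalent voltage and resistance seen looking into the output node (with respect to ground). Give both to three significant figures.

V_th is the open-circuit tap voltage: 11.2 × 10.0/(39.0 + 10.0) = 2.29 V.
With the supply zeroed, R_A and R_B appear in parallel from the tap: R_th = R_A‖R_B = (39.0 × 10.0)/49.00 = 7.96 kΩ.

V_th = 2.29 V, R_th = 7.96 kΩ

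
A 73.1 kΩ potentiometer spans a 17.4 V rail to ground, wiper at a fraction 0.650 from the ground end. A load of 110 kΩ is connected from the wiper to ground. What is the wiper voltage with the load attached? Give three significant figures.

V ≈ 9.82 V

The wiper splits the pot into (1−α)R = 25.59 kΩ above and αR = 47.52 kΩ below.
Lower section ‖ load = 33.18 kΩ.
V_wiper = 17.4 × 33.18/(25.59 + 33.18) = 9.82 V.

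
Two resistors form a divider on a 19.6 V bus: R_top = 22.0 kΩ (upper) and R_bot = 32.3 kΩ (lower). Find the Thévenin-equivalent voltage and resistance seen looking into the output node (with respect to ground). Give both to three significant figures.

V_th = 11.7 V, R_th = 13.1 kΩ

V_th is the open-circuit tap voltage: 19.6 × 32.3/(22.0 + 32.3) = 11.7 V.
With the supply zeroed, R_top and R_bot appear in parallel from the tap: R_th = R_top‖R_bot = (22.0 × 32.3)/54.30 = 13.1 kΩ.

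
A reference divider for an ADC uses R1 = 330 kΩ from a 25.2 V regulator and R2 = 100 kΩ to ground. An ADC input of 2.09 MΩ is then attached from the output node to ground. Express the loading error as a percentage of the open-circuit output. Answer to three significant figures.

The divider's output (Thévenin) resistance is R1‖R2 = 76.74 kΩ.
Fractional drop under load = R_th/(R_th + R_L) = 76.74 / (76.74 + 2090) = 0.03542.
So the output falls by 3.54 %.

3.54 %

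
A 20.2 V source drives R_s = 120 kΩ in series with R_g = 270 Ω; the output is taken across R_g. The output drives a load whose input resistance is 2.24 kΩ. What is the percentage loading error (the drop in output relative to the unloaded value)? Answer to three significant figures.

The divider's output (Thévenin) resistance is R_s‖R_g = 269.4 Ω.
Fractional drop under load = R_th/(R_th + R_L) = 269.4 / (269.4 + 2240) = 0.1074.
So the output falls by 10.7 %.

10.7 %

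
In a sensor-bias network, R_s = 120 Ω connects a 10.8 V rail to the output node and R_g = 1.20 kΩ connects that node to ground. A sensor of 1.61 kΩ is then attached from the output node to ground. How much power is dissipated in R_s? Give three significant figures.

Total resistance from the source is R_s + (R_g‖R_L) = 807.5 Ω, so I = 10.8/807.5 Ω = 13.37 mA.
P = I²·R_s = (13.37 mA)² × 120 Ω = 21.5 mW.

P ≈ 21.5 mW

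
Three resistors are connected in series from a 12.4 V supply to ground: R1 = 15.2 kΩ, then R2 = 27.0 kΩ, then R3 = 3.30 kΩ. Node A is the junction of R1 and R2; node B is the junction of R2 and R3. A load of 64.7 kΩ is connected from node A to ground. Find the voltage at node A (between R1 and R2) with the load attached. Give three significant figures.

Below node A the series string R2+R3 = 30.30 kΩ sits in parallel with the 64.7 kΩ load: 20.64 kΩ.
V_A = 12.4 × 20.64/(15.2 + 20.64) = 7.14 V.

V ≈ 7.14 V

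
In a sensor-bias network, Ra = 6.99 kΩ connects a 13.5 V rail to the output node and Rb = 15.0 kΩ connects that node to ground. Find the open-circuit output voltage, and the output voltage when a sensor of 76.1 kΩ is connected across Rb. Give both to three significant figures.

Open-circuit: V = 13.5 × 15.0/(6.99 + 15.0) = 9.21 V.
With the load, Rb becomes Rb‖R_L = 12.53 kΩ, so V = 13.5 × 12.53/19.52 = 8.67 V.

Unloaded: 9.21 V; loaded: 8.67 V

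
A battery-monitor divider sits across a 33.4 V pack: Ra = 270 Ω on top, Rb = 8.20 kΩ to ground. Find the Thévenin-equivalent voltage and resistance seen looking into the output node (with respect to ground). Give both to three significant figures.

V_th = 32.3 V, R_th = 261 Ω

V_th is the open-circuit tap voltage: 33.4 × 8200/(270 + 8200) = 32.3 V.
With the supply zeroed, Ra and Rb appear in parallel from the tap: R_th = Ra‖Rb = (270 × 8200)/8470 = 261 Ω.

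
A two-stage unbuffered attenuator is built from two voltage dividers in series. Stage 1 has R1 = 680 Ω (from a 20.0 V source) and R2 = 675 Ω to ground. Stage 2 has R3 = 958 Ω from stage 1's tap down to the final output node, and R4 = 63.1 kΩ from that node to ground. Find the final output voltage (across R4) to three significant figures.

Stage 2 presents R3+R4 = 64060 Ω as a load on stage 1's tap.
Stage 1's lower leg becomes R2‖(R3+R4) = 668.0 Ω, so V_mid = 20.0 × 668.0/1348 = 9.911 V.
Stage 2 is itself unloaded: V_out = V_mid × R4/(R3+R4) = 9.911 × 63100/64060 = 9.76 V.

V_out ≈ 9.76 V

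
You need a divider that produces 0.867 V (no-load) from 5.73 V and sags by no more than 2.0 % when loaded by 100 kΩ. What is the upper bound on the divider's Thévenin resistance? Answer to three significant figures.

R_th ≤ 2.04 kΩ

Loading drop = R_th/(R_th + R_L) ≤ 0.0200, so R_th ≤ R_L · ε/(1−ε) = 100 kΩ × 0.0200/0.9800 = 2.04 kΩ.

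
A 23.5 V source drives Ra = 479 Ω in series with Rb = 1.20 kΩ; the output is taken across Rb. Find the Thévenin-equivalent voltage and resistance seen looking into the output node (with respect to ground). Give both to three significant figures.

V_th is the open-circuit tap voltage: 23.5 × 1200/(479 + 1200) = 16.8 V.
With the supply zeroed, Ra and Rb appear in parallel from the tap: R_th = Ra‖Rb = (479 × 1200)/1679 = 342 Ω.

V_th = 16.8 V, R_th = 342 Ω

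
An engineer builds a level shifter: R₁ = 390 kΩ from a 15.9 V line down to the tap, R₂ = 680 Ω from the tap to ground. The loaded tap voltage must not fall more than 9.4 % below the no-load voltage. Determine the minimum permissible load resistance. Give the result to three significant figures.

Output resistance R_th = R₁‖R₂ = (390000 × 680)/390700 = 678.8 Ω.
The fractional drop is R_th/(R_th + R_L); requiring this ≤ 0.0940 gives R_L ≥ R_th(1/0.0940 − 1) = 678.8 × 9.638 = 6.54 kΩ.

R_L(min) ≈ 6.54 kΩ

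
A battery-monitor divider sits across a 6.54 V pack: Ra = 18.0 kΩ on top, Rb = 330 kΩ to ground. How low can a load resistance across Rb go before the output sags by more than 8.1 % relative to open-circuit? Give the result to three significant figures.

R_L(min) ≈ 194 kΩ

Output resistance R_th = Ra‖Rb = (18.0 × 330)/348.0 = 17.07 kΩ.
The fractional drop is R_th/(R_th + R_L); requiring this ≤ 0.0810 gives R_L ≥ R_th(1/0.0810 − 1) = 17.07 × 11.35 = 194 kΩ.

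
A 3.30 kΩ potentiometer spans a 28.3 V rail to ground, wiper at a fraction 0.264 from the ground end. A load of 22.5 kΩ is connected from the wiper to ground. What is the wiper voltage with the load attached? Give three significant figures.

V ≈ 7.26 V

The wiper splits the pot into (1−α)R = 2429 Ω above and αR = 871.2 Ω below.
Lower section ‖ load = 838.7 Ω.
V_wiper = 28.3 × 838.7/(2429 + 838.7) = 7.26 V.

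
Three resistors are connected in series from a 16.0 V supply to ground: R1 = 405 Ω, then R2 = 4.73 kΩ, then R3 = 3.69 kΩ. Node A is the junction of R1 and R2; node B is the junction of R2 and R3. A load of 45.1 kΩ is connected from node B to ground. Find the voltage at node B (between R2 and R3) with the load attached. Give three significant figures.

At node B, R3 is in parallel with the load: R3‖R_L = 3411 Ω.
Below node A the resistance is R2 + (R3‖R_L) = 8141 Ω, so V_A = 16.0 × 8141/8546 = 15.24 V.
Then V_B = V_A × (R3‖R_L)/(R2 + R3‖R_L) = 15.24 × 3411/8141 = 6.39 V.

V ≈ 6.39 V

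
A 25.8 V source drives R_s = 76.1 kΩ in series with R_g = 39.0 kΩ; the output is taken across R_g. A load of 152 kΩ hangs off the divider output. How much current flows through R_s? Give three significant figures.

I ≈ 0.241 mA

R_g‖R_L = 31.04 kΩ, so the source sees R_s + R_g‖R_L = 107.1 kΩ.
I = 25.8 V / 107.1 kΩ = 0.241 mA.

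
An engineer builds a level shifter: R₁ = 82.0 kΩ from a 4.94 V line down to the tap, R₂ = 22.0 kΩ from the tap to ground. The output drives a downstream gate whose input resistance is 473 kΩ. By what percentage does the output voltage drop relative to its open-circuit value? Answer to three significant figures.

The divider's output (Thévenin) resistance is R₁‖R₂ = 17.35 kΩ.
Fractional drop under load = R_th/(R_th + R_L) = 17.35 / (17.35 + 473) = 0.03538.
So the output falls by 3.54 %.

3.54 %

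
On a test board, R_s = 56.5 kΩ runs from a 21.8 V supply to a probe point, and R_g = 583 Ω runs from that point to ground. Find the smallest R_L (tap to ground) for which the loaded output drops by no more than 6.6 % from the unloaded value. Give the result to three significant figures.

R_L(min) ≈ 8.17 kΩ

Output resistance R_th = R_s‖R_g = (56500 × 583)/57080 = 577.0 Ω.
The fractional drop is R_th/(R_th + R_L); requiring this ≤ 0.0660 gives R_L ≥ R_th(1/0.0660 − 1) = 577.0 × 14.15 = 8.17 kΩ.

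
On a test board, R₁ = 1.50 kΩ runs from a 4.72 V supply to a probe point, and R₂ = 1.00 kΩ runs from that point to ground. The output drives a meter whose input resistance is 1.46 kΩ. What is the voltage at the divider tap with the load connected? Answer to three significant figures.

The load sits in parallel with R₂: R₂‖R_L = (1.00 × 1.46) / (1.00 + 1.46) = 0.5935 kΩ.
V_out = 4.72 × 0.5935 / (1.50 + 0.5935) = 4.72 × 0.5935/2.093 = 1.34 V.

V_out ≈ 1.34 V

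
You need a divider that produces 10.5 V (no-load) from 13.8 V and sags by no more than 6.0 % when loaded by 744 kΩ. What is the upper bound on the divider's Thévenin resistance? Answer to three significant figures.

Loading drop = R_th/(R_th + R_L) ≤ 0.0600, so R_th ≤ R_L · ε/(1−ε) = 744 kΩ × 0.0600/0.9400 = 47.5 kΩ.
(Any R1, R2 with R2/(R1+R2) = 0.761 and R1‖R2 ≤ 47.5 kΩ will meet the spec.)

R_th ≤ 47.5 kΩ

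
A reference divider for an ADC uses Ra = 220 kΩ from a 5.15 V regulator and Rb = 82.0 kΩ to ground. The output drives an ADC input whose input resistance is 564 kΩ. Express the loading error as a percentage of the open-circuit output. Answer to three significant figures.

9.58 %

The divider's output (Thévenin) resistance is Ra‖Rb = 59.74 kΩ.
Fractional drop under load = R_th/(R_th + R_L) = 59.74 / (59.74 + 564) = 0.09577.
So the output falls by 9.58 %.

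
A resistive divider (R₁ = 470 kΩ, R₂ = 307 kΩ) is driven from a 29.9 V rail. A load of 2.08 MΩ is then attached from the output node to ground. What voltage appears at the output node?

V_out ≈ 10.8 V

The load sits in parallel with R₂: R₂‖R_L = (307 × 2080) / (307 + 2080) = 267.5 kΩ.
V_out = 29.9 × 267.5 / (470 + 267.5) = 29.9 × 267.5/737.5 = 10.8 V.
(Unloaded it would have been 11.8 V.)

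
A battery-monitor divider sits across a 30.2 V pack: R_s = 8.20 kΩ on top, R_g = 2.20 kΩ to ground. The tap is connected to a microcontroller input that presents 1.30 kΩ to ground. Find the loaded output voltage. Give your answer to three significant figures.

The load sits in parallel with R_g: R_g‖R_L = (2.20 × 1.30) / (2.20 + 1.30) = 0.8171 kΩ.
V_out = 30.2 × 0.8171 / (8.20 + 0.8171) = 30.2 × 0.8171/9.017 = 2.74 V.

V_out ≈ 2.74 V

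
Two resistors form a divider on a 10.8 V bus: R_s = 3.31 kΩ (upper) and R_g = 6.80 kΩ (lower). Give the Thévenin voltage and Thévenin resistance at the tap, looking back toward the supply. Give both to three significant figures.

V_th = 7.26 V, R_th = 2.23 kΩ

V_th is the open-circuit tap voltage: 10.8 × 6.80/(3.31 + 6.80) = 7.26 V.
With the supply zeroed, R_s and R_g appear in parallel from the tap: R_th = R_s‖R_g = (3.31 × 6.80)/10.11 = 2.23 kΩ.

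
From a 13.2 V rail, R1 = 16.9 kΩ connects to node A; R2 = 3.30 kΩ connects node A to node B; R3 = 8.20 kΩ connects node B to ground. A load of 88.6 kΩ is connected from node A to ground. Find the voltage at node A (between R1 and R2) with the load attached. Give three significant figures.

V ≈ 4.96 V

Below node A the series string R2+R3 = 11.50 kΩ sits in parallel with the 88.6 kΩ load: 10.18 kΩ.
V_A = 13.2 × 10.18/(16.9 + 10.18) = 4.96 V.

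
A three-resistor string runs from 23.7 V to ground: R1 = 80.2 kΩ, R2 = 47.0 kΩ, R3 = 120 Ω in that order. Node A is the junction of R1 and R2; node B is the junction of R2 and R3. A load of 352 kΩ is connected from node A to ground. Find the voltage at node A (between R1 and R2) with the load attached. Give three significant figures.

V ≈ 8.09 V

Below node A the series string R2+R3 = 47120 Ω sits in parallel with the 352000 Ω load: 41560 Ω.
V_A = 23.7 × 41560/(80200 + 41560) = 8.09 V.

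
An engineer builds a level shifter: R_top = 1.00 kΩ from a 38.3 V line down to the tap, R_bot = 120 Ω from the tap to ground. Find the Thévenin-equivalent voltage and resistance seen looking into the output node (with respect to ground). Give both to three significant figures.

V_th is the open-circuit tap voltage: 38.3 × 120/(1000 + 120) = 4.10 V.
With the supply zeroed, R_top and R_bot appear in parallel from the tap: R_th = R_top‖R_bot = (1000 × 120)/1120 = 107 Ω.

V_th = 4.10 V, R_th = 107 Ω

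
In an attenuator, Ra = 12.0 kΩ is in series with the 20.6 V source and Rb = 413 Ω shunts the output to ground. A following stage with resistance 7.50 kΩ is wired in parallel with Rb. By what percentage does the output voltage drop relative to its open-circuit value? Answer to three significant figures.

5.05 %

The divider's output (Thévenin) resistance is Ra‖Rb = 399.3 Ω.
Fractional drop under load = R_th/(R_th + R_L) = 399.3 / (399.3 + 7500) = 0.05054.
So the output falls by 5.05 %.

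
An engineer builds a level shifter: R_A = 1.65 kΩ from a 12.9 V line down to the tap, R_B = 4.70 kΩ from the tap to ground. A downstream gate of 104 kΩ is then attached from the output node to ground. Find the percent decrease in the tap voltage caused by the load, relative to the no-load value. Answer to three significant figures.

1.16 %

The divider's output (Thévenin) resistance is R_A‖R_B = 1.221 kΩ.
Fractional drop under load = R_th/(R_th + R_L) = 1.221 / (1.221 + 104) = 0.01161.
So the output falls by 1.16 %.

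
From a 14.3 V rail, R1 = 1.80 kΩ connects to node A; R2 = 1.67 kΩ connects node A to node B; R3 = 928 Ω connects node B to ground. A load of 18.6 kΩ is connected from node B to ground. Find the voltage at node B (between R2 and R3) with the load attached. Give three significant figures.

At node B, R3 is in parallel with the load: R3‖R_L = 883.9 Ω.
Below node A the resistance is R2 + (R3‖R_L) = 2554 Ω, so V_A = 14.3 × 2554/4354 = 8.388 V.
Then V_B = V_A × (R3‖R_L)/(R2 + R3‖R_L) = 8.388 × 883.9/2554 = 2.90 V.

V ≈ 2.90 V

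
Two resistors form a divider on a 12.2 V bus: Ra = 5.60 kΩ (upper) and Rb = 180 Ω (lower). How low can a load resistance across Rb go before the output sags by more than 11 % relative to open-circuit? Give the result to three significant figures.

Output resistance R_th = Ra‖Rb = (5600 × 180)/5780 = 174.4 Ω.
The fractional drop is R_th/(R_th + R_L); requiring this ≤ 0.110 gives R_L ≥ R_th(1/0.110 − 1) = 174.4 × 8.091 = 1.41 kΩ.

R_L(min) ≈ 1.41 kΩ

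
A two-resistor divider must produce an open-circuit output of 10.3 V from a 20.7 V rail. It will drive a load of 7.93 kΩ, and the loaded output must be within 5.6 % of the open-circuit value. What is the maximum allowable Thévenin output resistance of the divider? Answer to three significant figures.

R_th ≤ 470 Ω

Loading drop = R_th/(R_th + R_L) ≤ 0.0560, so R_th ≤ R_L · ε/(1−ε) = 7.93 kΩ × 0.0560/0.9440 = 470 Ω.
(Any R1, R2 with R2/(R1+R2) = 0.498 and R1‖R2 ≤ 470 Ω will meet the spec.)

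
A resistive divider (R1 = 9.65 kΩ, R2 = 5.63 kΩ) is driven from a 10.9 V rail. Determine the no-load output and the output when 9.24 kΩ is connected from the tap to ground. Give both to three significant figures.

Open-circuit: V = 10.9 × 5.63/(9.65 + 5.63) = 4.02 V.
With the load, R2 becomes R2‖R_L = 3.498 kΩ, so V = 10.9 × 3.498/13.15 = 2.90 V.

Unloaded: 4.02 V; loaded: 2.90 V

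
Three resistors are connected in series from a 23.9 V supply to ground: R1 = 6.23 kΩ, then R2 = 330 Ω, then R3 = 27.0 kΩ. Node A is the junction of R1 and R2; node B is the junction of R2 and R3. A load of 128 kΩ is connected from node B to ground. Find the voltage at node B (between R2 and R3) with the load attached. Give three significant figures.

V ≈ 18.5 V

At node B, R3 is in parallel with the load: R3‖R_L = 22300 Ω.
Below node A the resistance is R2 + (R3‖R_L) = 22630 Ω, so V_A = 23.9 × 22630/28860 = 18.74 V.
Then V_B = V_A × (R3‖R_L)/(R2 + R3‖R_L) = 18.74 × 22300/22630 = 18.5 V.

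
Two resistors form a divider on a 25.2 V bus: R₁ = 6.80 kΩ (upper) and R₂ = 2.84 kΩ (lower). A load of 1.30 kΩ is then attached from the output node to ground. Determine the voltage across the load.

V_out ≈ 2.92 V

The load sits in parallel with R₂: R₂‖R_L = (2.84 × 1.30) / (2.84 + 1.30) = 0.8918 kΩ.
V_out = 25.2 × 0.8918 / (6.80 + 0.8918) = 25.2 × 0.8918/7.692 = 2.92 V.
(Unloaded it would have been 7.42 V.)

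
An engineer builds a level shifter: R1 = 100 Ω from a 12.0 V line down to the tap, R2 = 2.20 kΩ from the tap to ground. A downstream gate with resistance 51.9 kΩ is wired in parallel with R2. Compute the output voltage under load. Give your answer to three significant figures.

V_out ≈ 11.5 V

The load sits in parallel with R2: R2‖R_L = (2200 × 51900) / (2200 + 51900) = 2111 Ω.
V_out = 12.0 × 2111 / (100 + 2111) = 12.0 × 2111/2211 = 11.5 V.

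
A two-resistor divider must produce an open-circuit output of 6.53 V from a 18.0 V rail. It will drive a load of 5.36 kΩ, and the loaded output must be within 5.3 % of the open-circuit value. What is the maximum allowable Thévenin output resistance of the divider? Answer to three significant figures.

R_th ≤ 300 Ω

Loading drop = R_th/(R_th + R_L) ≤ 0.0530, so R_th ≤ R_L · ε/(1−ε) = 5.36 kΩ × 0.0530/0.9470 = 300 Ω.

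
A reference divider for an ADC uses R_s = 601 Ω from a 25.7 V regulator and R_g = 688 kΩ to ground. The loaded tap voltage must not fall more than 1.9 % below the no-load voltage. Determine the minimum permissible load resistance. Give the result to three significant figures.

Output resistance R_th = R_s‖R_g = (601 × 688000)/688600 = 600.5 Ω.
The fractional drop is R_th/(R_th + R_L); requiring this ≤ 0.0190 gives R_L ≥ R_th(1/0.0190 − 1) = 600.5 × 51.63 = 31.0 kΩ.

R_L(min) ≈ 31.0 kΩ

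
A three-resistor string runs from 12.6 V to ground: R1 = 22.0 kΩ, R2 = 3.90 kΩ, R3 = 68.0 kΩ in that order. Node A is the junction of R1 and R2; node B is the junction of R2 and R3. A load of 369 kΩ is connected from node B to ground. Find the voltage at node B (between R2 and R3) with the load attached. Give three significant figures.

At node B, R3 is in parallel with the load: R3‖R_L = 57.42 kΩ.
Below node A the resistance is R2 + (R3‖R_L) = 61.32 kΩ, so V_A = 12.6 × 61.32/83.32 = 9.273 V.
Then V_B = V_A × (R3‖R_L)/(R2 + R3‖R_L) = 9.273 × 57.42/61.32 = 8.68 V.

V ≈ 8.68 V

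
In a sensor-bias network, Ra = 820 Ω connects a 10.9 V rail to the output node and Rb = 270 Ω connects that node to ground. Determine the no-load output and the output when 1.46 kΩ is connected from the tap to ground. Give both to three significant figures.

Open-circuit: V = 10.9 × 270/(820 + 270) = 2.70 V.
With the load, Rb becomes Rb‖R_L = 227.9 Ω, so V = 10.9 × 227.9/1048 = 2.37 V.

Unloaded: 2.70 V; loaded: 2.37 V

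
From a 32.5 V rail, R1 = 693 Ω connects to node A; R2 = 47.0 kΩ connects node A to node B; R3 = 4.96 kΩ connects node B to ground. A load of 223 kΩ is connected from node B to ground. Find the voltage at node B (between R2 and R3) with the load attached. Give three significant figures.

At node B, R3 is in parallel with the load: R3‖R_L = 4852 Ω.
Below node A the resistance is R2 + (R3‖R_L) = 51850 Ω, so V_A = 32.5 × 51850/52550 = 32.07 V.
Then V_B = V_A × (R3‖R_L)/(R2 + R3‖R_L) = 32.07 × 4852/51850 = 3.00 V.

V ≈ 3.00 V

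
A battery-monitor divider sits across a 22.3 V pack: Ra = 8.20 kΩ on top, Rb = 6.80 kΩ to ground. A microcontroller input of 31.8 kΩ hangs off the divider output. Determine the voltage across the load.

V_out ≈ 9.05 V

The load sits in parallel with Rb: Rb‖R_L = (6.80 × 31.8) / (6.80 + 31.8) = 5.602 kΩ.
V_out = 22.3 × 5.602 / (8.20 + 5.602) = 22.3 × 5.602/13.80 = 9.05 V.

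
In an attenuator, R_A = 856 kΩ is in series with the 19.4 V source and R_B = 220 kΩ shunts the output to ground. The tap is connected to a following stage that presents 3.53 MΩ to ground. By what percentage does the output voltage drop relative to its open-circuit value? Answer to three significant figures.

4.72 %

The divider's output (Thévenin) resistance is R_A‖R_B = 175.0 kΩ.
Fractional drop under load = R_th/(R_th + R_L) = 175.0 / (175.0 + 3530) = 0.04724.
So the output falls by 4.72 %.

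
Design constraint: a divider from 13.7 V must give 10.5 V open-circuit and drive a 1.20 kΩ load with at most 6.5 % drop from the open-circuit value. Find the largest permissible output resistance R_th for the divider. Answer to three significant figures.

Loading drop = R_th/(R_th + R_L) ≤ 0.0650, so R_th ≤ R_L · ε/(1−ε) = 1.20 kΩ × 0.0650/0.9350 = 83.4 Ω.
(Any R1, R2 with R2/(R1+R2) = 0.766 and R1‖R2 ≤ 83.4 Ω will meet the spec.)

R_th ≤ 83.4 Ω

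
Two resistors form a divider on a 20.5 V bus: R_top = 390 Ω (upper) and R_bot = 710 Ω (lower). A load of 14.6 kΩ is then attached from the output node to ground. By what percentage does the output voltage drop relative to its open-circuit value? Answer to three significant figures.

The divider's output (Thévenin) resistance is R_top‖R_bot = 251.7 Ω.
Fractional drop under load = R_th/(R_th + R_L) = 251.7 / (251.7 + 14600) = 0.01695.
So the output falls by 1.69 %.

1.69 %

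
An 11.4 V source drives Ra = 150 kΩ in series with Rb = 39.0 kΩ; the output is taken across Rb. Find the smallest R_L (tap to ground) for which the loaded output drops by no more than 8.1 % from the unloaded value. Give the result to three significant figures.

Output resistance R_th = Ra‖Rb = (150 × 39.0)/189.0 = 30.95 kΩ.
The fractional drop is R_th/(R_th + R_L); requiring this ≤ 0.0810 gives R_L ≥ R_th(1/0.0810 − 1) = 30.95 × 11.35 = 351 kΩ.

R_L(min) ≈ 351 kΩ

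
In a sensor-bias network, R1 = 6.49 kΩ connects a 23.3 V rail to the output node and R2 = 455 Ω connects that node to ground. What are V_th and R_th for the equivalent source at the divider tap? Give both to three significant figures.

V_th = 1.53 V, R_th = 425 Ω

V_th is the open-circuit tap voltage: 23.3 × 455/(6490 + 455) = 1.53 V.
With the supply zeroed, R1 and R2 appear in parallel from the tap: R_th = R1‖R2 = (6490 × 455)/6945 = 425 Ω.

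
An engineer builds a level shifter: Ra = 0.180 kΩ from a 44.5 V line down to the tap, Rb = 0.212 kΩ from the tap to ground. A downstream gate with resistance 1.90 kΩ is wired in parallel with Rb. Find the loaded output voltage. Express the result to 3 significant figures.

V_out ≈ 22.9 V

The load sits in parallel with Rb: Rb‖R_L = (212 × 1900) / (212 + 1900) = 190.7 Ω.
V_out = 44.5 × 190.7 / (180 + 190.7) = 44.5 × 190.7/370.7 = 22.9 V.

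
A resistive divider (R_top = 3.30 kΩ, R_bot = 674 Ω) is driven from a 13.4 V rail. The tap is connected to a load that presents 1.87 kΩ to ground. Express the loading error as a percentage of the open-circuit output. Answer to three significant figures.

The divider's output (Thévenin) resistance is R_top‖R_bot = 559.7 Ω.
Fractional drop under load = R_th/(R_th + R_L) = 559.7 / (559.7 + 1870) = 0.2304.
So the output falls by 23.0 %.

23.0 %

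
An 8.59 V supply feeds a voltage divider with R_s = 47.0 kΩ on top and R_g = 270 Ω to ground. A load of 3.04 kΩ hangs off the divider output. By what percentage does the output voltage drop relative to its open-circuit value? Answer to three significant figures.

The divider's output (Thévenin) resistance is R_s‖R_g = 268.5 Ω.
Fractional drop under load = R_th/(R_th + R_L) = 268.5 / (268.5 + 3040) = 0.08114.
So the output falls by 8.11 %.

8.11 %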